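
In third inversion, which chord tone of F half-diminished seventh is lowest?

Eb

In third inversion the seventh is lowest. For F half-diminished seventh (F–Ab–Cb–Eb) that is Eb.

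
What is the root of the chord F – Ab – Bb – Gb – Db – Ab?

The distinct letter names are F, Ab, Bb, Gb, Db. Arranged as a stack of thirds they read Gb–Bb–Db–F–Ab, so Gb is the root (a Gb major ninth chord).

Gb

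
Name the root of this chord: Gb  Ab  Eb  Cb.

Ab

Reordering Gb, Ab, Eb, Cb into stacked thirds gives Ab–Cb–Eb–Gb; the bottom of that stack, Ab, is the root.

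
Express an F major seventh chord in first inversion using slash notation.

Fmaj7/A

First inversion of F major seventh has the third (A) in the bass. As a slash chord: Fmaj7/A.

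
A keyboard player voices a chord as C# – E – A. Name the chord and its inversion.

A major, first inversion

The pitch classes C#, E, A arrange in thirds as A–C#–E: an A major triad.
C# is the third of A major; third in the bass means first inversion (figured bass 6).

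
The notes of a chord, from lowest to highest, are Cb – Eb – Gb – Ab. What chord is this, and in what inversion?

The pitch classes Cb, Eb, Gb, Ab arrange in thirds as Ab–Cb–Eb–Gb: an Ab minor seventh chord.
With the third (Cb) in the bass, the chord is in first inversion (figured bass 6/5).

Ab minor seventh, first inversion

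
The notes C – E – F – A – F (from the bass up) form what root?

F

Reordering C, E, F, A into stacked thirds gives F–A–C–E; the bottom of that stack, F, is the root.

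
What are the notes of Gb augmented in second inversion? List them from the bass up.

The chord tones are Gb–Bb–D. With the fifth (D) lowest for second inversion: D, Gb, Bb.

D, Gb, Bb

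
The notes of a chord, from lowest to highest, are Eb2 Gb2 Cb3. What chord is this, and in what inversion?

Reducing to letter names: Eb, Gb, Cb. These stack in thirds as Cb–Eb–Gb — a Cb major triad.
Eb is the third of Cb major; third in the bass means first inversion (figured bass 6).

Cb major, first inversion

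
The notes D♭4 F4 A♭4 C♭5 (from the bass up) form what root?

Reordering Db, F, Ab, Cb into stacked thirds gives Db–F–Ab–Cb; the bottom of that stack, Db, is the root.

Db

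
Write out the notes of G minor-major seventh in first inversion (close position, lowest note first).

Spelling G minor-major seventh: G–Bb–D–F#. In first inversion the third is bass, giving Bb, D, F#, G from the bottom.

Bb, D, F#, G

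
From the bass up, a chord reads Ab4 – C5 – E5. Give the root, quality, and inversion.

Reducing to letter names: Ab, C, E. These stack in thirds as Ab–C–E — an Ab augmented triad.
The lowest note is Ab, the root of the chord, so this is root position (figured bass 5/3).

Ab augmented, root position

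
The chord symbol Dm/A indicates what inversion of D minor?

second inversion

Dm/A means D minor with A in the bass. A is the fifth of D minor (D–F–A), so this is second inversion.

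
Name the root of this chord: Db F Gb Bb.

Gb

Db, F, Gb, Bb are the tones of a Gb major seventh chord (Gb–Bb–Db–F), making Gb the root.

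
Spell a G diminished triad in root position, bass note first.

G, Bb, Db

The chord tones are G–Bb–Db. With the root (G) lowest for root position: G, Bb, Db.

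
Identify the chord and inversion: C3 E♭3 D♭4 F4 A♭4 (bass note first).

Reducing to letter names: C, Eb, Db, F, Ab. These stack in thirds as Db–F–Ab–C–Eb — a Db major ninth chord.
With the seventh (C) in the bass, the chord is in third inversion.

Db major ninth, third inversion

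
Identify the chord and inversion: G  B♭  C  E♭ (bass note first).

C minor seventh, second inversion

The pitch classes G, Bb, C, Eb arrange in thirds as C–Eb–G–Bb: a C minor seventh chord.
G is the fifth of C minor seventh; fifth in the bass means second inversion (figured bass 4/3).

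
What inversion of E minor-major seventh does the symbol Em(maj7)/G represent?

Em(maj7)/G means E minor-major seventh with G in the bass. G is the third of E minor-major seventh (E–G–B–D#), so this is first inversion.

first inversion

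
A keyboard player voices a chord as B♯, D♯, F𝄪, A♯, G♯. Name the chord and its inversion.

Reducing to letter names: B#, D#, F##, A#, G#. These stack in thirds as G#–B#–D#–F##–A# — a G# major ninth chord.
B# is the third of G# major ninth; third in the bass means first inversion.

G# major ninth, first inversion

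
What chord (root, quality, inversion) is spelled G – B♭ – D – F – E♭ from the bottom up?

The distinct note names are G, Bb, D, F, Eb. Stacked in thirds they read Eb–G–Bb–D–F, which is a major ninth chord on Eb.
With the third (G) in the bass, the chord is in first inversion.

Eb major ninth, first inversion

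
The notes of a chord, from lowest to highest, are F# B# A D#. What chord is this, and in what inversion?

B# diminished seventh, second inversion

Reducing to letter names: F#, B#, A, D#. These stack in thirds as B#–D#–F#–A — a B# diminished seventh chord.
The lowest note is F#, the fifth of the chord, so this is second inversion (figured bass 4/3).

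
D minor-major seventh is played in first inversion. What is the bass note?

F

D minor-major seventh is D–F–A–C#. First inversion places the third in the bass: F.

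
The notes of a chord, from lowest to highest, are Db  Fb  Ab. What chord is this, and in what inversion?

Reducing to letter names: Db, Fb, Ab. These stack in thirds as Db–Fb–Ab — a Db minor triad.
The lowest note is Db, the root of the chord, so this is root position (figured bass 5/3).

Db minor, root position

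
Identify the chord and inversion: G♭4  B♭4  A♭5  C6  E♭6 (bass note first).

Ab dominant ninth, third inversion

The pitch classes Gb, Bb, Ab, C, Eb arrange in thirds as Ab–C–Eb–Gb–Bb: an Ab dominant ninth chord.
Gb is the seventh of Ab dominant ninth; seventh in the bass means third inversion.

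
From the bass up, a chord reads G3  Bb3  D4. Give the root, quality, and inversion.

Reducing to letter names: G, Bb, D. These stack in thirds as G–Bb–D — a G minor triad.
With the root (G) in the bass, the chord is in root position (figured bass 5/3).

G minor, root position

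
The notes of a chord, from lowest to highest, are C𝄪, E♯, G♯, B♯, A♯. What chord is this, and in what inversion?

The distinct note names are C##, E#, G#, B#, A#. Stacked in thirds they read A#–C##–E#–G#–B#, which is a dominant ninth chord on A#.
C## is the third of A# dominant ninth; third in the bass means first inversion.

A# dominant ninth, first inversion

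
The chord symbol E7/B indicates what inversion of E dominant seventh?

second inversion

E7/B means E dominant seventh with B in the bass. B is the fifth of E dominant seventh (E–G#–B–D), so this is second inversion.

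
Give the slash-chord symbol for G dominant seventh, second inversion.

G7/D

Second inversion of G dominant seventh has the fifth (D) in the bass. As a slash chord: G7/D.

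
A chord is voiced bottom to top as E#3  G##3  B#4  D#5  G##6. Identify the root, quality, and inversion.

Reducing to letter names: E#, G##, B#, D#. These stack in thirds as E#–G##–B#–D# — an E# dominant seventh chord.
E# is the root of E# dominant seventh; root in the bass means root position (figured bass 7).

E# dominant seventh, root position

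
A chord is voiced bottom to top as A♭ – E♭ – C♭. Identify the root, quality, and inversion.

The distinct note names are Ab, Eb, Cb. Stacked in thirds they read Ab–Cb–Eb, which is a minor triad on Ab.
Ab is the root of Ab minor; root in the bass means root position (figured bass 5/3).

Ab minor, root position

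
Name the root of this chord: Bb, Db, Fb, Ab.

Bb

Reordering Bb, Db, Fb, Ab into stacked thirds gives Bb–Db–Fb–Ab; the bottom of that stack, Bb, is the root.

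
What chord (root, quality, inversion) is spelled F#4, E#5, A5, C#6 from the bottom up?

Reducing to letter names: F#, E#, A, C#. These stack in thirds as F#–A–C#–E# — an F# minor-major seventh chord.
F# is the root of F# minor-major seventh; root in the bass means root position (figured bass 7).

F# minor-major seventh, root position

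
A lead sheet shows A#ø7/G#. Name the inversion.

A#ø7/G# means A# half-diminished seventh with G# in the bass. G# is the seventh of A# half-diminished seventh (A#–C#–E–G#), so this is third inversion.

third inversion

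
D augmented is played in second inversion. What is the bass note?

The fifth of D augmented (D–F#–A#) is A#; that is the bass in second inversion.

A#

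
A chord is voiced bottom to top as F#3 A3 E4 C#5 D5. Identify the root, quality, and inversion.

The pitch classes F#, A, E, C#, D arrange in thirds as D–F#–A–C#–E: a D major ninth chord.
The lowest note is F#, the third of the chord, so this is first inversion.

D major ninth, first inversion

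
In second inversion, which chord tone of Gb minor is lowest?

The fifth of Gb minor (Gb–Bbb–Db) is Db; that is the bass in second inversion.

Db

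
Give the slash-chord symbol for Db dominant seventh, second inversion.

Second inversion of Db dominant seventh has the fifth (Ab) in the bass. As a slash chord: Db7/Ab.

Db7/Ab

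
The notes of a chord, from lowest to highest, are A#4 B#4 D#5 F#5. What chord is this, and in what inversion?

The distinct note names are A#, B#, D#, F#. Stacked in thirds they read B#–D#–F#–A#, which is a half-diminished seventh chord on B#.
With the seventh (A#) in the bass, the chord is in third inversion (figured bass 4/2).

B# half-diminished seventh, third inversion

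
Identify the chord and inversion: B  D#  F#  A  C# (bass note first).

The pitch classes B, D#, F#, A, C# arrange in thirds as B–D#–F#–A–C#: a B dominant ninth chord.
B is the root of B dominant ninth; root in the bass means root position.

B dominant ninth, root position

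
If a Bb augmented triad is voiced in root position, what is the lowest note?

Bb augmented is Bb–D–F#. Root position places the root in the bass: Bb.

Bb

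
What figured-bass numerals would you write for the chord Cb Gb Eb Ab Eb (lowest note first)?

The notes Cb, Gb, Eb, Ab stack in thirds as Ab–Cb–Eb–Gb — an Ab minor seventh chord. The bass Cb is the third, so this is first inversion: figured 6/5.

6/5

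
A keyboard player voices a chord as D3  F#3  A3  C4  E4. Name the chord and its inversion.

The pitch classes D, F#, A, C, E arrange in thirds as D–F#–A–C–E: a D dominant ninth chord.
With the root (D) in the bass, the chord is in root position.

D dominant ninth, root position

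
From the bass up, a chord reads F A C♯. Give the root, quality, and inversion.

The distinct note names are F, A, C#. Stacked in thirds they read F–A–C#, which is an augmented triad on F.
With the root (F) in the bass, the chord is in root position (figured bass 5/3).

F augmented, root position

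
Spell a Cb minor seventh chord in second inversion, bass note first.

Cb minor seventh is Cb–Ebb–Gb–Bbb. Second inversion puts the fifth (Gb) in the bass, with the remaining tones above: Gb, Bbb, Cb, Ebb.

Gb, Bbb, Cb, Ebb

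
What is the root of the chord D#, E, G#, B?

The distinct letter names are D#, E, G#, B. Arranged as a stack of thirds they read E–G#–B–D#, so E is the root (an E major seventh chord).

E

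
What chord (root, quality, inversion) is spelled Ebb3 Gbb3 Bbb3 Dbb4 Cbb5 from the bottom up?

The pitch classes Ebb, Gbb, Bbb, Dbb, Cbb arrange in thirds as Cbb–Ebb–Gbb–Bbb–Dbb: a Cbb major ninth chord.
With the third (Ebb) in the bass, the chord is in first inversion.

Cbb major ninth, first inversion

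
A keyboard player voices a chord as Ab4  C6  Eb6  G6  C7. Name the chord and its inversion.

Ab major seventh, root position

Reducing to letter names: Ab, C, Eb, G. These stack in thirds as Ab–C–Eb–G — an Ab major seventh chord.
The lowest note is Ab, the root of the chord, so this is root position (figured bass 7).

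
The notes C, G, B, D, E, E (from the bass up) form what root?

Reordering C, G, B, D, E into stacked thirds gives C–E–G–B–D; the bottom of that stack, C, is the root.

C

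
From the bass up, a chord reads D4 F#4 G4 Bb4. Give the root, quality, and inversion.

The pitch classes D, F#, G, Bb arrange in thirds as G–Bb–D–F#: a G minor-major seventh chord.
The lowest note is D, the fifth of the chord, so this is second inversion (figured bass 4/3).

G minor-major seventh, second inversion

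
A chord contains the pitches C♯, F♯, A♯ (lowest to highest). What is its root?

Reordering C#, F#, A# into stacked thirds gives F#–A#–C#; the bottom of that stack, F#, is the root.

F#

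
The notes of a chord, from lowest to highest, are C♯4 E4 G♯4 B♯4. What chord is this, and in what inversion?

The pitch classes C#, E, G#, B# arrange in thirds as C#–E–G#–B#: a C# minor-major seventh chord.
C# is the root of C# minor-major seventh; root in the bass means root position (figured bass 7).

C# minor-major seventh, root position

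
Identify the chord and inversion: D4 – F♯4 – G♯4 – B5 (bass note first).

The pitch classes D, F#, G#, B arrange in thirds as G#–B–D–F#: a G# half-diminished seventh chord.
D is the fifth of G# half-diminished seventh; fifth in the bass means second inversion (figured bass 4/3).

G# half-diminished seventh, second inversion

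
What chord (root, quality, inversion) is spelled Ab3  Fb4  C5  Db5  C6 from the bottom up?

Db minor-major seventh, second inversion

Reducing to letter names: Ab, Fb, C, Db. These stack in thirds as Db–Fb–Ab–C — a Db minor-major seventh chord.
The lowest note is Ab, the fifth of the chord, so this is second inversion (figured bass 4/3).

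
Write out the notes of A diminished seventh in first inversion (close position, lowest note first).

Spelling A diminished seventh: A–C–Eb–Gb. In first inversion the third is bass, giving C, Eb, Gb, A from the bottom.

C, Eb, Gb, A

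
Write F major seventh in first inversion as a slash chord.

Fmaj7/A

First inversion of F major seventh has the third (A) in the bass. As a slash chord: Fmaj7/A.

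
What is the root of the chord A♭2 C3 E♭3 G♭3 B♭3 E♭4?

Ab

Reordering Ab, C, Eb, Gb, Bb into stacked thirds gives Ab–C–Eb–Gb–Bb; the bottom of that stack, Ab, is the root.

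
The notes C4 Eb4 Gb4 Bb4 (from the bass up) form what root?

C, Eb, Gb, Bb are the tones of a C half-diminished seventh chord (C–Eb–Gb–Bb), making C the root.

C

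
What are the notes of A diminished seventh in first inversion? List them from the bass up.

C, Eb, Gb, A

The chord tones are A–C–Eb–Gb. With the third (C) lowest for first inversion: C, Eb, Gb, A.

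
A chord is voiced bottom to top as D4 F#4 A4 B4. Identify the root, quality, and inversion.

B minor seventh, first inversion

The pitch classes D, F#, A, B arrange in thirds as B–D–F#–A: a B minor seventh chord.
The lowest note is D, the third of the chord, so this is first inversion (figured bass 6/5).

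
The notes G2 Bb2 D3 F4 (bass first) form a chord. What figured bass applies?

7

The notes G, Bb, D, F stack in thirds as G–Bb–D–F — a G minor seventh chord. The bass G is the root, so this is root position: figured 7.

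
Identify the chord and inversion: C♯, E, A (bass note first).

A major, first inversion

Reducing to letter names: C#, E, A. These stack in thirds as A–C#–E — an A major triad.
With the third (C#) in the bass, the chord is in first inversion (figured bass 6).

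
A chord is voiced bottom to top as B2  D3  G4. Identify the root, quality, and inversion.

G major, first inversion

The pitch classes B, D, G arrange in thirds as G–B–D: a G major triad.
B is the third of G major; third in the bass means first inversion (figured bass 6).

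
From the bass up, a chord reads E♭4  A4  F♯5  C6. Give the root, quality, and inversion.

F# diminished seventh, third inversion

The pitch classes Eb, A, F#, C arrange in thirds as F#–A–C–Eb: an F# diminished seventh chord.
Eb is the seventh of F# diminished seventh; seventh in the bass means third inversion (figured bass 4/2).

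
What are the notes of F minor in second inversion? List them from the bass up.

C, F, Ab

The chord tones are F–Ab–C. With the fifth (C) lowest for second inversion: C, F, Ab.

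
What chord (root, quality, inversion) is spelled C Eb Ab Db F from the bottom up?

Reducing to letter names: C, Eb, Ab, Db, F. These stack in thirds as Db–F–Ab–C–Eb — a Db major ninth chord.
C is the seventh of Db major ninth; seventh in the bass means third inversion.

Db major ninth, third inversion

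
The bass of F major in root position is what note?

F

F major is F–A–C. Root position places the root in the bass: F.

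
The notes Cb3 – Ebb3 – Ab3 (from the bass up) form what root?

Ab

The distinct letter names are Cb, Ebb, Ab. Arranged as a stack of thirds they read Ab–Cb–Ebb, so Ab is the root (an Ab diminished triad).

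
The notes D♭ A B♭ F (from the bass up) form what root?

Bb

Db, A, Bb, F are the tones of a Bb minor-major seventh chord (Bb–Db–F–A), making Bb the root.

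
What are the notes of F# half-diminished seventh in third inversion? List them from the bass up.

E, F#, A, C

F# half-diminished seventh is F#–A–C–E. Third inversion puts the seventh (E) in the bass, with the remaining tones above: E, F#, A, C.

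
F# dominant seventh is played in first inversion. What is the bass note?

A#

F# dominant seventh is F#–A#–C#–E. First inversion places the third in the bass: A#.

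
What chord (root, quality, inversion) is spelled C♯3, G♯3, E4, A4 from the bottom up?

The pitch classes C#, G#, E, A arrange in thirds as A–C#–E–G#: an A major seventh chord.
The lowest note is C#, the third of the chord, so this is first inversion (figured bass 6/5).

A major seventh, first inversion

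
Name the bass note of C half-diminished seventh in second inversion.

Gb

In second inversion the fifth is lowest. For C half-diminished seventh (C–Eb–Gb–Bb) that is Gb.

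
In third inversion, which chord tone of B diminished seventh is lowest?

B diminished seventh is B–D–F–Ab. Third inversion places the seventh in the bass: Ab.

Ab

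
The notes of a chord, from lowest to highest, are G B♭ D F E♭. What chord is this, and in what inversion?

The distinct note names are G, Bb, D, F, Eb. Stacked in thirds they read Eb–G–Bb–D–F, which is a major ninth chord on Eb.
With the third (G) in the bass, the chord is in first inversion.

Eb major ninth, first inversion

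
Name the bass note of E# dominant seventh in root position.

E#

The root of E# dominant seventh (E#–G##–B#–D#) is E#; that is the bass in root position.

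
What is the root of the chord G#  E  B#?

The distinct letter names are G#, E, B#. Arranged as a stack of thirds they read E–G#–B#, so E is the root (an E augmented triad).

E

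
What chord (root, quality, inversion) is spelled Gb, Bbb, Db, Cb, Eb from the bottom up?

Cb dominant ninth, second inversion

The distinct note names are Gb, Bbb, Db, Cb, Eb. Stacked in thirds they read Cb–Eb–Gb–Bbb–Db, which is a dominant ninth chord on Cb.
The lowest note is Gb, the fifth of the chord, so this is second inversion.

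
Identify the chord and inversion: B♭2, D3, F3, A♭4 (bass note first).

The pitch classes Bb, D, F, Ab arrange in thirds as Bb–D–F–Ab: a Bb dominant seventh chord.
Bb is the root of Bb dominant seventh; root in the bass means root position (figured bass 7).

Bb dominant seventh, root position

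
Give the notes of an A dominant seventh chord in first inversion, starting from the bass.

C#, E, G, A

Spelling A dominant seventh: A–C#–E–G. In first inversion the third is bass, giving C#, E, G, A from the bottom.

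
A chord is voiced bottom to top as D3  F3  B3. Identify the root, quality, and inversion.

The pitch classes D, F, B arrange in thirds as B–D–F: a B diminished triad.
The lowest note is D, the third of the chord, so this is first inversion (figured bass 6).

B diminished, first inversion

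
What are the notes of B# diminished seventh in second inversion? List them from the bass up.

The chord tones are B#–D#–F#–A. With the fifth (F#) lowest for second inversion: F#, A, B#, D#.

F#, A, B#, D#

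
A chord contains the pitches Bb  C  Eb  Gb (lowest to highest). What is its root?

C

Bb, C, Eb, Gb are the tones of a C half-diminished seventh chord (C–Eb–Gb–Bb), making C the root.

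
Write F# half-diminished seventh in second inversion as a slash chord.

F#ø7/C

Second inversion of F# half-diminished seventh has the fifth (C) in the bass. As a slash chord: F#ø7/C.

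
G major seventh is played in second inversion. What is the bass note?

In second inversion the fifth is lowest. For G major seventh (G–B–D–F#) that is D.

D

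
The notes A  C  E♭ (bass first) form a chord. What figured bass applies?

5/3

The notes A, C, Eb stack in thirds as A–C–Eb — an A diminished triad. The bass A is the root, so this is root position: figured 5/3.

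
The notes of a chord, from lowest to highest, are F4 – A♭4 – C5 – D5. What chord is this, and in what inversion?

The distinct note names are F, Ab, C, D. Stacked in thirds they read D–F–Ab–C, which is a half-diminished seventh chord on D.
With the third (F) in the bass, the chord is in first inversion (figured bass 6/5).

D half-diminished seventh, first inversion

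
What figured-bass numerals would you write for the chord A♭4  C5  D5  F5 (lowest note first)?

4/3

The notes Ab, C, D, F stack in thirds as D–F–Ab–C — a D half-diminished seventh chord. The bass Ab is the fifth, so this is second inversion: figured 4/3.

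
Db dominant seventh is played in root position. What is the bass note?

Db dominant seventh is Db–F–Ab–Cb. Root position places the root in the bass: Db.

Db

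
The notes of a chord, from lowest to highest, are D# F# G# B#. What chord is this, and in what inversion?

Reducing to letter names: D#, F#, G#, B#. These stack in thirds as G#–B#–D#–F# — a G# dominant seventh chord.
With the fifth (D#) in the bass, the chord is in second inversion (figured bass 4/3).

G# dominant seventh, second inversion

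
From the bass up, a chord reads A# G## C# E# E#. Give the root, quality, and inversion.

A# minor-major seventh, root position

The pitch classes A#, G##, C#, E# arrange in thirds as A#–C#–E#–G##: an A# minor-major seventh chord.
A# is the root of A# minor-major seventh; root in the bass means root position (figured bass 7).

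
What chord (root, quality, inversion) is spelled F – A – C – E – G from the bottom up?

F major ninth, root position

Reducing to letter names: F, A, C, E, G. These stack in thirds as F–A–C–E–G — an F major ninth chord.
F is the root of F major ninth; root in the bass means root position.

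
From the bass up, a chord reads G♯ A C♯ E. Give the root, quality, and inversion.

The distinct note names are G#, A, C#, E. Stacked in thirds they read A–C#–E–G#, which is a major seventh chord on A.
G# is the seventh of A major seventh; seventh in the bass means third inversion (figured bass 4/2).

A major seventh, third inversion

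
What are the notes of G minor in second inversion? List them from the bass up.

D, G, Bb

Spelling G minor: G–Bb–D. In second inversion the fifth is bass, giving D, G, Bb from the bottom.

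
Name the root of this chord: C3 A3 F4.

Reordering C, A, F into stacked thirds gives F–A–C; the bottom of that stack, F, is the root.

F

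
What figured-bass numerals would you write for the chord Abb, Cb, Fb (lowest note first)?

The notes Abb, Cb, Fb stack in thirds as Fb–Abb–Cb — an Fb minor triad. The bass Abb is the third, so this is first inversion: figured 6.

6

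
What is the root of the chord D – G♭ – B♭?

The distinct letter names are D, Gb, Bb. Arranged as a stack of thirds they read Gb–Bb–D, so Gb is the root (a Gb augmented triad).

Gb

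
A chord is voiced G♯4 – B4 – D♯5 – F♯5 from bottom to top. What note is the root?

The distinct letter names are G#, B, D#, F#. Arranged as a stack of thirds they read G#–B–D#–F#, so G# is the root (a G# minor seventh chord).

G#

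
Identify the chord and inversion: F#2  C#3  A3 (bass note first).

F# minor, root position

The pitch classes F#, C#, A arrange in thirds as F#–A–C#: an F# minor triad.
With the root (F#) in the bass, the chord is in root position (figured bass 5/3).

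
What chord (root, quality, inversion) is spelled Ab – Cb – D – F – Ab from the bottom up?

The distinct note names are Ab, Cb, D, F. Stacked in thirds they read D–F–Ab–Cb, which is a diminished seventh chord on D.
Ab is the fifth of D diminished seventh; fifth in the bass means second inversion (figured bass 4/3).

D diminished seventh, second inversion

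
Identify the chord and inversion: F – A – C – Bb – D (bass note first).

Bb major ninth, second inversion

The distinct note names are F, A, C, Bb, D. Stacked in thirds they read Bb–D–F–A–C, which is a major ninth chord on Bb.
The lowest note is F, the fifth of the chord, so this is second inversion.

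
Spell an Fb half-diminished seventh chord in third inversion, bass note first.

Spelling Fb half-diminished seventh: Fb–Abb–Cbb–Ebb. In third inversion the seventh is bass, giving Ebb, Fb, Abb, Cbb from the bottom.

Ebb, Fb, Abb, Cbb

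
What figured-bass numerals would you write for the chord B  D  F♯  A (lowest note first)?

The notes B, D, F#, A stack in thirds as B–D–F#–A — a B minor seventh chord. The bass B is the root, so this is root position: figured 7.

7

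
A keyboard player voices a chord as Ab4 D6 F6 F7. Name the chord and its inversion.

Reducing to letter names: Ab, D, F. These stack in thirds as D–F–Ab — a D diminished triad.
Ab is the fifth of D diminished; fifth in the bass means second inversion (figured bass 6/4).

D diminished, second inversion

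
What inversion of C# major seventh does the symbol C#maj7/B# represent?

third inversion

C#maj7/B# means C# major seventh with B# in the bass. B# is the seventh of C# major seventh (C#–E#–G#–B#), so this is third inversion.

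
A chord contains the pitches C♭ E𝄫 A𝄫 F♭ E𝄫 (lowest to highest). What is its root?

Reordering Cb, Ebb, Abb, Fb into stacked thirds gives Fb–Abb–Cb–Ebb; the bottom of that stack, Fb, is the root.

Fb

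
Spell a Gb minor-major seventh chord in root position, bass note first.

Gb, Bbb, Db, F

Gb minor-major seventh is Gb–Bbb–Db–F. Root position puts the root (Gb) in the bass, with the remaining tones above: Gb, Bbb, Db, F.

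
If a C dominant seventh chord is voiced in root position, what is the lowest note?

C dominant seventh is C–E–G–Bb. Root position places the root in the bass: C.

C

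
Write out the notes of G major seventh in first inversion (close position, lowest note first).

B, D, F#, G

The chord tones are G–B–D–F#. With the third (B) lowest for first inversion: B, D, F#, G.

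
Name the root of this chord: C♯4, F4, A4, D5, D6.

The distinct letter names are C#, F, A, D. Arranged as a stack of thirds they read D–F–A–C#, so D is the root (a D minor-major seventh chord).

D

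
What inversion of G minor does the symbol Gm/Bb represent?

first inversion

Gm/Bb means G minor with Bb in the bass. Bb is the third of G minor (G–Bb–D), so this is first inversion.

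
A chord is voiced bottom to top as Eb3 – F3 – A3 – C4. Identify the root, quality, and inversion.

F dominant seventh, third inversion

Reducing to letter names: Eb, F, A, C. These stack in thirds as F–A–C–Eb — an F dominant seventh chord.
With the seventh (Eb) in the bass, the chord is in third inversion (figured bass 4/2).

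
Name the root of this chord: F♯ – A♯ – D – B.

Reordering F#, A#, D, B into stacked thirds gives B–D–F#–A#; the bottom of that stack, B, is the root.

B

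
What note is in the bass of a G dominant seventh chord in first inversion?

B

In first inversion the third is lowest. For G dominant seventh (G–B–D–F) that is B.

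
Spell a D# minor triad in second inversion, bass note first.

The chord tones are D#–F#–A#. With the fifth (A#) lowest for second inversion: A#, D#, F#.

A#, D#, F#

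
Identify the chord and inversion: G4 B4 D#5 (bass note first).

The pitch classes G, B, D# arrange in thirds as G–B–D#: a G augmented triad.
G is the root of G augmented; root in the bass means root position (figured bass 5/3).

G augmented, root position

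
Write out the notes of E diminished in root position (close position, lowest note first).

E, G, Bb

Spelling E diminished: E–G–Bb. In root position the root is bass, giving E, G, Bb from the bottom.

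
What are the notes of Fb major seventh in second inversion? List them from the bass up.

Cb, Eb, Fb, Ab

Fb major seventh is Fb–Ab–Cb–Eb. Second inversion puts the fifth (Cb) in the bass, with the remaining tones above: Cb, Eb, Fb, Ab.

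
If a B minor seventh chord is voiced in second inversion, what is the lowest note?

F#

B minor seventh is B–D–F#–A. Second inversion places the fifth in the bass: F#.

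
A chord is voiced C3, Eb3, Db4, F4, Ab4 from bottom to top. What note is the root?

C, Eb, Db, F, Ab are the tones of a Db major ninth chord (Db–F–Ab–C–Eb), making Db the root.

Db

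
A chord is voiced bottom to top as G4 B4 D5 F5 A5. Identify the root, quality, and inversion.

Reducing to letter names: G, B, D, F, A. These stack in thirds as G–B–D–F–A — a G dominant ninth chord.
With the root (G) in the bass, the chord is in root position.

G dominant ninth, root position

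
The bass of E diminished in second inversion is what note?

The fifth of E diminished (E–G–Bb) is Bb; that is the bass in second inversion.

Bb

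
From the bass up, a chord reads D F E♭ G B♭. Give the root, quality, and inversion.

The distinct note names are D, F, Eb, G, Bb. Stacked in thirds they read Eb–G–Bb–D–F, which is a major ninth chord on Eb.
The lowest note is D, the seventh of the chord, so this is third inversion.

Eb major ninth, third inversion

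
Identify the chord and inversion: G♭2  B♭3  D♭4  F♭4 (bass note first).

Reducing to letter names: Gb, Bb, Db, Fb. These stack in thirds as Gb–Bb–Db–Fb — a Gb dominant seventh chord.
Gb is the root of Gb dominant seventh; root in the bass means root position (figured bass 7).

Gb dominant seventh, root position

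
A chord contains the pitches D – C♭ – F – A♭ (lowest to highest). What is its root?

D

D, Cb, F, Ab are the tones of a D diminished seventh chord (D–F–Ab–Cb), making D the root.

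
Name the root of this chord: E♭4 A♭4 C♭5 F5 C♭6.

Eb, Ab, Cb, F are the tones of an F half-diminished seventh chord (F–Ab–Cb–Eb), making F the root.

F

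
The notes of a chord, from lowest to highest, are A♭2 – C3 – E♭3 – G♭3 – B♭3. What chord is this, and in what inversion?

The pitch classes Ab, C, Eb, Gb, Bb arrange in thirds as Ab–C–Eb–Gb–Bb: an Ab dominant ninth chord.
With the root (Ab) in the bass, the chord is in root position.

Ab dominant ninth, root position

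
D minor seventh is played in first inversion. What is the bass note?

F

The third of D minor seventh (D–F–A–C) is F; that is the bass in first inversion.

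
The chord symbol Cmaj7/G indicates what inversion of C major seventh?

second inversion

Cmaj7/G means C major seventh with G in the bass. G is the fifth of C major seventh (C–E–G–B), so this is second inversion.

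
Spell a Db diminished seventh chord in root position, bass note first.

Db, Fb, Abb, Cbb

Db diminished seventh is Db–Fb–Abb–Cbb. Root position puts the root (Db) in the bass, with the remaining tones above: Db, Fb, Abb, Cbb.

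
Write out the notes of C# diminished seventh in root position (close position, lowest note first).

C#, E, G, Bb

The chord tones are C#–E–G–Bb. With the root (C#) lowest for root position: C#, E, G, Bb.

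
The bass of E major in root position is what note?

E

E major is E–G#–B. Root position places the root in the bass: E.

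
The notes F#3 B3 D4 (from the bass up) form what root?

B

The distinct letter names are F#, B, D. Arranged as a stack of thirds they read B–D–F#, so B is the root (a B minor triad).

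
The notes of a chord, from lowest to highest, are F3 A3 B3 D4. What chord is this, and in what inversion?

B half-diminished seventh, second inversion

The distinct note names are F, A, B, D. Stacked in thirds they read B–D–F–A, which is a half-diminished seventh chord on B.
With the fifth (F) in the bass, the chord is in second inversion (figured bass 4/3).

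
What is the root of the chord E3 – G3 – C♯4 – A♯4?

Reordering E, G, C#, A# into stacked thirds gives A#–C#–E–G; the bottom of that stack, A#, is the root.

A#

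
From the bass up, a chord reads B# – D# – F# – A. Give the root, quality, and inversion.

The pitch classes B#, D#, F#, A arrange in thirds as B#–D#–F#–A: a B# diminished seventh chord.
The lowest note is B#, the root of the chord, so this is root position (figured bass 7).

B# diminished seventh, root position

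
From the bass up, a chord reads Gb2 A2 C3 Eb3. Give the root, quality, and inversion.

A diminished seventh, third inversion

The pitch classes Gb, A, C, Eb arrange in thirds as A–C–Eb–Gb: an A diminished seventh chord.
With the seventh (Gb) in the bass, the chord is in third inversion (figured bass 4/2).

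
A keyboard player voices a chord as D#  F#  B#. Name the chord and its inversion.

The distinct note names are D#, F#, B#. Stacked in thirds they read B#–D#–F#, which is a diminished triad on B#.
With the third (D#) in the bass, the chord is in first inversion (figured bass 6).

B# diminished, first inversion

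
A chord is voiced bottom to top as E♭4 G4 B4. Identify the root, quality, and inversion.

The distinct note names are Eb, G, B. Stacked in thirds they read Eb–G–B, which is an augmented triad on Eb.
The lowest note is Eb, the root of the chord, so this is root position (figured bass 5/3).

Eb augmented, root position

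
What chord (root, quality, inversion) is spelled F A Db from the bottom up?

Reducing to letter names: F, A, Db. These stack in thirds as Db–F–A — a Db augmented triad.
F is the third of Db augmented; third in the bass means first inversion (figured bass 6).

Db augmented, first inversion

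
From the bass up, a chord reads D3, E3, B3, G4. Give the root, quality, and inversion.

The distinct note names are D, E, B, G. Stacked in thirds they read E–G–B–D, which is a minor seventh chord on E.
D is the seventh of E minor seventh; seventh in the bass means third inversion (figured bass 4/2).

E minor seventh, third inversion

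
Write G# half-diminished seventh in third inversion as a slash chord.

Third inversion of G# half-diminished seventh has the seventh (F#) in the bass. As a slash chord: G#ø7/F#.

G#ø7/F#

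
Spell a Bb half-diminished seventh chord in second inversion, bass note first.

Fb, Ab, Bb, Db

Spelling Bb half-diminished seventh: Bb–Db–Fb–Ab. In second inversion the fifth is bass, giving Fb, Ab, Bb, Db from the bottom.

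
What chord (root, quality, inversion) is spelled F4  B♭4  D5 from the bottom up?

The pitch classes F, Bb, D arrange in thirds as Bb–D–F: a Bb major triad.
F is the fifth of Bb major; fifth in the bass means second inversion (figured bass 6/4).

Bb major, second inversion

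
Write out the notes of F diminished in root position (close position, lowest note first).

F diminished is F–Ab–Cb. Root position puts the root (F) in the bass, with the remaining tones above: F, Ab, Cb.

F, Ab, Cb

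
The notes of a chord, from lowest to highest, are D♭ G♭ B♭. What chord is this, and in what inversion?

Reducing to letter names: Db, Gb, Bb. These stack in thirds as Gb–Bb–Db — a Gb major triad.
With the fifth (Db) in the bass, the chord is in second inversion (figured bass 6/4).

Gb major, second inversion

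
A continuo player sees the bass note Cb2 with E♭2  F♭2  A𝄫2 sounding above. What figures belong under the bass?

4/3

The notes Cb, Eb, Fb, Abb stack in thirds as Fb–Abb–Cb–Eb — an Fb minor-major seventh chord. The bass Cb is the fifth, so this is second inversion: figured 4/3.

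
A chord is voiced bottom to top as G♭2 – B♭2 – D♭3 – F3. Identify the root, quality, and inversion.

The distinct note names are Gb, Bb, Db, F. Stacked in thirds they read Gb–Bb–Db–F, which is a major seventh chord on Gb.
With the root (Gb) in the bass, the chord is in root position (figured bass 7).

Gb major seventh, root position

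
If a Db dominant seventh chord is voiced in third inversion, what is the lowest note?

Cb

Db dominant seventh is Db–F–Ab–Cb. Third inversion places the seventh in the bass: Cb.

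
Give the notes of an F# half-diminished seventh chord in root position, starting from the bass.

F# half-diminished seventh is F#–A–C–E. Root position puts the root (F#) in the bass, with the remaining tones above: F#, A, C, E.

F#, A, C, E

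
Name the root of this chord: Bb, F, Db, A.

Bb

The distinct letter names are Bb, F, Db, A. Arranged as a stack of thirds they read Bb–Db–F–A, so Bb is the root (a Bb minor-major seventh chord).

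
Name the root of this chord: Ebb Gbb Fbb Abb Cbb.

Fbb

The distinct letter names are Ebb, Gbb, Fbb, Abb, Cbb. Arranged as a stack of thirds they read Fbb–Abb–Cbb–Ebb–Gbb, so Fbb is the root (an Fbb major ninth chord).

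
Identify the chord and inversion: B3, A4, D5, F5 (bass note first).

B half-diminished seventh, root position

Reducing to letter names: B, A, D, F. These stack in thirds as B–D–F–A — a B half-diminished seventh chord.
With the root (B) in the bass, the chord is in root position (figured bass 7).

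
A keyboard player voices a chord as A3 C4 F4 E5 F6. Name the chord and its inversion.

The pitch classes A, C, F, E arrange in thirds as F–A–C–E: an F major seventh chord.
The lowest note is A, the third of the chord, so this is first inversion (figured bass 6/5).

F major seventh, first inversion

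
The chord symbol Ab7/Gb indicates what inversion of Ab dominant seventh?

third inversion

Ab7/Gb means Ab dominant seventh with Gb in the bass. Gb is the seventh of Ab dominant seventh (Ab–C–Eb–Gb), so this is third inversion.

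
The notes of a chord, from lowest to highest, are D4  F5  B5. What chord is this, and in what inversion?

B diminished, first inversion

The distinct note names are D, F, B. Stacked in thirds they read B–D–F, which is a diminished triad on B.
D is the third of B diminished; third in the bass means first inversion (figured bass 6).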